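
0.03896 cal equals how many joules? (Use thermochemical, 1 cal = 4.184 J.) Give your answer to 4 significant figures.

0.1630 joules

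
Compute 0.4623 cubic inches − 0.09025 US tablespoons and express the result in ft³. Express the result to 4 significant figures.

0.0002204 ft³

0.4623 in³ = 0.000267535 ft³ and 0.09025 US tbsp = 4.71276e-5 ft³.
0.000267535 − 4.71276e-5 ≈ 0.0002204 ft³.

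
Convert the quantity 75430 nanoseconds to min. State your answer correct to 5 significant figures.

1.2572e-6 min

1 nanosecond = 1.66667e-11 minutes.
So 75430 × 1.66667e-11 ≈ 1.2572e-6 min.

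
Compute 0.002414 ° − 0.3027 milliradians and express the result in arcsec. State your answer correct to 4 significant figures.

-53.75 arcsec

0.002414 ° = 8.69040 arcsec and 0.3027 mrad = 62.4364 arcsec.
8.69040 − 62.4364 ≈ -53.75 arcsec.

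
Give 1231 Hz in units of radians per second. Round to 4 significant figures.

1 Hz = 6.28319 rad/s.
1231 × 6.28319 ≈ 7735 rad/s.

7735 rad/s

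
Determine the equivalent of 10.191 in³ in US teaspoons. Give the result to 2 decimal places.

1 in³ = 3.32468 US teaspoons.
Then 10.191 × 3.32468 ≈ 33.88 US tsp.

33.88 US tsp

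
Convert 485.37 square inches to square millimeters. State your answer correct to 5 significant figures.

1 square inch = 645.160 square millimeters.
Thus 485.37 × 645.160 ≈ 313140 mm².

313140 mm²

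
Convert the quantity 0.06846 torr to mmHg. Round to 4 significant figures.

1 torr = 1.00000 mmHg.
0.06846 × 1.00000 ≈ 0.06846 mmHg.

0.06846 mmHg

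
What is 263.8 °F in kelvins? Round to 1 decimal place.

401.9 K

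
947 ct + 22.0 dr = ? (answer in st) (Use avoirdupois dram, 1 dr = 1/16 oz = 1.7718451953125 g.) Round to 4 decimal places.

0.0360 st

947 ct = 0.0298254 st and 22.0 dr = 0.00613839 st.
0.0298254 + 0.00613839 ≈ 0.0360 st.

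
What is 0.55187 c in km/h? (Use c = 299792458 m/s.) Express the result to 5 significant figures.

1 speed of light = 1.07925e+9 kilometers per hour.
0.55187 × 1.07925e+9 ≈ 5.9561e+8 km/h.

5.9561e+8 km/h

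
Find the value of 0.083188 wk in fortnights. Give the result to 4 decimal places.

1 week = 0.500000 fortnight.
Thus 0.083188 × 0.500000 ≈ 0.0416 fortnight.

0.0416 fortnight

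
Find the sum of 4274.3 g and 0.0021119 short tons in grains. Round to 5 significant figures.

95529 gr

4274.3 g = 65962.5 gr and 0.0021119 short ton = 29566.6 gr.
65962.5 + 29566.6 ≈ 95529 gr.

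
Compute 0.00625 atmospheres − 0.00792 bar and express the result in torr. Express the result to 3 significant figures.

-1.19 torr

0.00625 atm = 4.75000 torr and 0.00792 bar = 5.94049 torr.
4.75000 − 5.94049 ≈ -1.19 torr.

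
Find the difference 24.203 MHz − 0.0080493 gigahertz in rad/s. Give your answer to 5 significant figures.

24.203 MHz = 1.52072e+8 rad/s and 0.0080493 GHz = 5.05752e+7 rad/s.
1.52072e+8 − 5.05752e+7 ≈ 1.0150e+8 rad/s.

1.0150e+8 rad/s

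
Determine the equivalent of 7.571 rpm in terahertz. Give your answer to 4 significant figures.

1.262e-13 THz

1 rpm = 1.66667e-14 THz.
7.571 × 1.66667e-14 ≈ 1.262e-13 THz.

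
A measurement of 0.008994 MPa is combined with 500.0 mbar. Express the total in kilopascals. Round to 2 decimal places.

58.99 kPa

0.008994 MPa = 8.99400 kPa and 500.0 mbar = 50.0000 kPa.
8.99400 + 50.0000 ≈ 58.99 kPa.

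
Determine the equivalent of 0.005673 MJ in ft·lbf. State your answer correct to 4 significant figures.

4184 foot-pounds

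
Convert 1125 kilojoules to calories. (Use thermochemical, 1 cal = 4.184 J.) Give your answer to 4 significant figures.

1 kJ = 239.006 cal.
1125 × 239.006 ≈ 268900 cal.

268900 cal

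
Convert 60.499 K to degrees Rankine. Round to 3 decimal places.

°R = K × 9/5.
Applying the formula gives 108.898 °R.

108.898 °R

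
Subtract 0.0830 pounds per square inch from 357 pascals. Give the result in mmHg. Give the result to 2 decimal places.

357 Pa = 2.67772 mmHg and 0.0830 psi = 4.29234 mmHg.
2.67772 − 4.29234 ≈ -1.61 mmHg.

-1.61 millimeters of mercury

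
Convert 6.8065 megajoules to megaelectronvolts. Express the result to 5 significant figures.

4.2483e+19 MeV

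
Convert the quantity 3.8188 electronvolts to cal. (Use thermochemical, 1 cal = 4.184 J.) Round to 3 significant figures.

1.46 × 10^-19 cal

1 electronvolt = 3.82929 × 10^-20 cal.
Thus 3.8188 × 3.82929 × 10^-20 ≈ 1.46 × 10^-19 cal.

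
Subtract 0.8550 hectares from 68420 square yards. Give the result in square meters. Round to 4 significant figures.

68420 yd² = 57207.8 m² and 0.8550 ha = 8550.00 m².
57207.8 − 8550.00 ≈ 48660 m².

48660 square meters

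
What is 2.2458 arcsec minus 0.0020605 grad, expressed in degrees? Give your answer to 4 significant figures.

-0.001231 °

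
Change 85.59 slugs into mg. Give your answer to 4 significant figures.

1 slug = 1.45939e+7 mg.
Then 85.59 × 1.45939e+7 ≈ 1.249e+9 mg.

1.249e+9 mg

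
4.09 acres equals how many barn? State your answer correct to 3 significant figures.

1.66 × 10^32 barns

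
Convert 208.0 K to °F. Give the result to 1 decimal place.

K = (°F + 459.67) × 5/9.
Applying the formula gives -85.3 °F.

-85.3 °F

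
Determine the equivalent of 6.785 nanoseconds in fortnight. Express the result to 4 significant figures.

1 nanosecond = 8.26720 × 10^-16 fortnights.
Then 6.785 × 8.26720 × 10^-16 ≈ 5.609 × 10^-15 fortnight.

5.609 × 10^-15 fortnights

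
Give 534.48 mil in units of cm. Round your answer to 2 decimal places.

1 mil = 0.00254000 centimeters.
Thus 534.48 × 0.00254000 ≈ 1.36 cm.

1.36 cm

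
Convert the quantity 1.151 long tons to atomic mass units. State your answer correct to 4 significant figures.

1 long ton = 6.11878e+29 u.
1.151 × 6.11878e+29 ≈ 7.043e+29 u.

7.043e+29 atomic mass units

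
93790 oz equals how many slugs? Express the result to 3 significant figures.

1 oz = 0.00194256 slugs.
Then 93790 × 0.00194256 ≈ 182 slug.

182 slug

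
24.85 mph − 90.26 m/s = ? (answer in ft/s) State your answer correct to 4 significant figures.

24.85 mph = 36.4467 ft/s and 90.26 m/s = 296.129 ft/s.
36.4467 − 296.129 ≈ -259.7 ft/s.

-259.7 ft/s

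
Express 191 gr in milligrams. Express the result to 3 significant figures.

12400 mg

1 gr = 64.7989 mg.
Thus 191 × 64.7989 ≈ 12400 mg.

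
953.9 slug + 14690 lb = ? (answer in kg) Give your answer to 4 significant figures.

953.9 slug = 13921.1 kg and 14690 lb = 6663.27 kg.
13921.1 + 6663.27 ≈ 20580 kg.

20580 kilograms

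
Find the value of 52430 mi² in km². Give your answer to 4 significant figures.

135800 km²

1 mi² = 2.58999 km².
52430 × 2.58999 ≈ 135800 km².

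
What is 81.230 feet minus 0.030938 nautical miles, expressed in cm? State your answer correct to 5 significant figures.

-3253.8 cm

81.230 ft = 2475.89 cm and 0.030938 nmi = 5729.72 cm.
2475.89 − 5729.72 ≈ -3253.8 cm.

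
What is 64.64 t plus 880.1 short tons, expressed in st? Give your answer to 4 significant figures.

135900 st

64.64 t = 10179.1 st and 880.1 short ton = 125729 st.
10179.1 + 125729 ≈ 135900 st.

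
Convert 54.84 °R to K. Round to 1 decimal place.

30.5 kelvins

°R = K × 9/5.
Applying the formula gives 30.5 K.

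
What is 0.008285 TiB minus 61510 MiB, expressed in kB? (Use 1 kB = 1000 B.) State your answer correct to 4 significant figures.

-5.539e+7 kB

0.008285 TiB = 9.10945e+6 kB and 61510 MiB = 6.44979e+7 kB.
9.10945e+6 − 6.44979e+7 ≈ -5.539e+7 kB.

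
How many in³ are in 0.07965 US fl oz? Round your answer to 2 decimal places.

0.14 in³

1 US fluid ounce = 1.80469 in³.
0.07965 × 1.80469 ≈ 0.14 in³.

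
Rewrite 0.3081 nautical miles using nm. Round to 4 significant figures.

1 nmi = 1.85200 × 10^12 nm.
So 0.3081 × 1.85200 × 10^12 ≈ 5.706 × 10^11 nm.

5.706 × 10^11 nm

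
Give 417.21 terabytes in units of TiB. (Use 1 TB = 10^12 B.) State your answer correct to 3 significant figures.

379 TiB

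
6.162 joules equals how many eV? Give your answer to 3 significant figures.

1 J = 6.24151 × 10^18 eV.
Then 6.162 × 6.24151 × 10^18 ≈ 3.85 × 10^19 eV.

3.85 × 10^19 electronvolts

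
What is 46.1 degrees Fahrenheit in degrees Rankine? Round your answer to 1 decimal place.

505.8 °R

°R = °F + 459.67.
Applying the formula gives 505.8 °R.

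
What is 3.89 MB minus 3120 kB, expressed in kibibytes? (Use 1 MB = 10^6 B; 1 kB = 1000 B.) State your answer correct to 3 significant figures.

3.89 MB = 3798.828 KiB and 3120 kB = 3046.875 KiB.
3798.828 − 3046.875 ≈ 752 KiB.

752 KiB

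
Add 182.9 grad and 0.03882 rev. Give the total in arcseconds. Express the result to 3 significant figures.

643000 arcsec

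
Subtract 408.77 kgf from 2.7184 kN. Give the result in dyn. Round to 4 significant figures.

2.7184 kN = 2.71840e+8 dyn and 408.77 kgf = 4.00866e+8 dyn.
2.71840e+8 − 4.00866e+8 ≈ -1.290e+8 dyn.

-1.290e+8 dyn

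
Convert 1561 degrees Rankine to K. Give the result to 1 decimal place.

°R = K × 9/5.
Applying the formula gives 867.2 K.

867.2 K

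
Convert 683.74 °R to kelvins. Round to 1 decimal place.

379.9 kelvins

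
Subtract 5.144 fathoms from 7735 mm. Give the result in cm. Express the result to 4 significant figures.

7735 mm = 773.500 cm and 5.144 fathom = 940.735 cm.
773.500 − 940.735 ≈ -167.2 cm.

-167.2 centimeters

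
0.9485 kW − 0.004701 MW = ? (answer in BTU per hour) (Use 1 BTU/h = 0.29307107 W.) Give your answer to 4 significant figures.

0.9485 kW = 3236.42 BTU/h and 0.004701 MW = 16040.5 BTU/h.
3236.42 − 16040.5 ≈ -12800 BTU/h.

-12800 BTU/h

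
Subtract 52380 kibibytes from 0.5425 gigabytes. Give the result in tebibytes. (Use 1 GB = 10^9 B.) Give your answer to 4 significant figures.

0.0004446 TiB

0.5425 GB = 0.000493401 TiB and 52380 KiB = 4.87827 × 10^-5 TiB.
0.000493401 − 4.87827 × 10^-5 ≈ 0.0004446 TiB.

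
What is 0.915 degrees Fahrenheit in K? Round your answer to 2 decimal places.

255.88 K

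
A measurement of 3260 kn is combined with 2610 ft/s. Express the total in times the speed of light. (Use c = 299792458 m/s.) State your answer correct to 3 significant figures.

3260 kn = 5.59417 × 10^-6 c and 2610 ft/s = 2.65360 × 10^-6 c.
5.59417 × 10^-6 + 2.65360 × 10^-6 ≈ 8.25 × 10^-6 c.

8.25 × 10^-6 times the speed of light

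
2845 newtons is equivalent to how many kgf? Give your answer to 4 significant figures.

290.1 kgf

1 N = 0.101972 kgf.
Then 2845 × 0.101972 ≈ 290.1 kgf.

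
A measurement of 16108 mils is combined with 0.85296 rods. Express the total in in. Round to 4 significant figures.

16108 mil = 16.1080 in and 0.85296 rod = 168.886 in.
16.1080 + 168.886 ≈ 185.0 in.

185.0 in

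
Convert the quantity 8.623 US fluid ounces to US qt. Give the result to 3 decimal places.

1 US fluid ounce = 0.0312500 US quarts.
Then 8.623 × 0.0312500 ≈ 0.269 US qt.

0.269 US quarts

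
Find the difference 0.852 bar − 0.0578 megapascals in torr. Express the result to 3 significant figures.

206 torr

0.852 bar = 639.053 torr and 0.0578 MPa = 433.536 torr.
639.053 − 433.536 ≈ 206 torr.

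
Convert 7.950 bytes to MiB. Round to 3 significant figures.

1 byte = 9.53674 × 10^-7 MiB.
Then 7.950 × 9.53674 × 10^-7 ≈ 7.58 × 10^-6 MiB.

7.58 × 10^-6 MiB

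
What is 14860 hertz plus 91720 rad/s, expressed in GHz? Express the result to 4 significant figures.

14860 Hz = 1.48600e-5 GHz and 91720 rad/s = 1.45977e-5 GHz.
1.48600e-5 + 1.45977e-5 ≈ 2.946e-5 GHz.

2.946e-5 gigahertz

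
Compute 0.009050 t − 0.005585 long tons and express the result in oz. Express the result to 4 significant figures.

0.009050 t = 319.229 oz and 0.005585 long ton = 200.166 oz.
319.229 − 200.166 ≈ 119.1 oz.

119.1 ounces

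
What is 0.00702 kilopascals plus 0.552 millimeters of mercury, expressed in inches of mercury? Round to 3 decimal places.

0.024 inHg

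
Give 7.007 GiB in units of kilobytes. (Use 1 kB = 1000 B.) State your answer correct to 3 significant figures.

7.52 × 10^6 kB

1 gibibyte = 1.07374 × 10^6 kB.
7.007 × 1.07374 × 10^6 ≈ 7.52 × 10^6 kB.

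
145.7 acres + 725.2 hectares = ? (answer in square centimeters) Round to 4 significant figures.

7.842e+10 cm²

145.7 acre = 5.89627e+9 cm² and 725.2 ha = 7.25200e+10 cm².
5.89627e+9 + 7.25200e+10 ≈ 7.842e+10 cm².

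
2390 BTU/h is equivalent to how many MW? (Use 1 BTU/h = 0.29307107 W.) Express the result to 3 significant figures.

0.000700 MW

1 BTU/h = 2.93071e-7 MW.
Then 2390 × 2.93071e-7 ≈ 0.000700 MW.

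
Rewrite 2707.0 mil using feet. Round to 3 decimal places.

1 mil = 8.33333e-5 ft.
2707.0 × 8.33333e-5 ≈ 0.226 ft.

0.226 ft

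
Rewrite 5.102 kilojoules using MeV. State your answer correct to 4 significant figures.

1 kilojoule = 6.24151 × 10^15 megaelectronvolts.
5.102 × 6.24151 × 10^15 ≈ 3.184 × 10^16 MeV.

3.184 × 10^16 megaelectronvolts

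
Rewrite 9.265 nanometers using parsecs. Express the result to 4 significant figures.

1 nanometer = 3.24078 × 10^-26 pc.
9.265 × 3.24078 × 10^-26 ≈ 3.003 × 10^-25 pc.

3.003 × 10^-25 pc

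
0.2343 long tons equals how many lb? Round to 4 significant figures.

1 long ton = 2240.00 pounds.
Then 0.2343 × 2240.00 ≈ 524.8 lb.

524.8 pounds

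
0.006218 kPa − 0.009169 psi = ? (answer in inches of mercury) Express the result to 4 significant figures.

-0.01683 inches of mercury

0.006218 kPa = 0.00183617 inHg and 0.009169 psi = 0.0186683 inHg.
0.00183617 − 0.0186683 ≈ -0.01683 inHg.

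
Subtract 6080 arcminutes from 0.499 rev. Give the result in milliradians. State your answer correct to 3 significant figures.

0.499 rev = 3135.31 mrad and 6080 arcmin = 1768.60 mrad.
3135.31 − 1768.60 ≈ 1370 mrad.

1370 mrad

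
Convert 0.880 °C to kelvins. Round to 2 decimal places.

274.03 kelvins

K = °C + 273.15.
Applying the formula gives 274.03 K.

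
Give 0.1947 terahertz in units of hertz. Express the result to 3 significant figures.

1.95e+11 Hz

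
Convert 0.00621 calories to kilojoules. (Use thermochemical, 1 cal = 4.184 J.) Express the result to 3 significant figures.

2.60 × 10^-5 kJ

1 calorie = 0.00418400 kJ.
So 0.00621 × 0.00418400 ≈ 2.60 × 10^-5 kJ.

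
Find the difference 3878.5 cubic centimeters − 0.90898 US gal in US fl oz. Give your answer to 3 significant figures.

14.8 US fl oz

3878.5 cm³ = 131.148 US fl oz and 0.90898 US gal = 116.349 US fl oz.
131.148 − 116.349 ≈ 14.8 US fl oz.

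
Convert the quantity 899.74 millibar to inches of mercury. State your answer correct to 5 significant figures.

26.569 inHg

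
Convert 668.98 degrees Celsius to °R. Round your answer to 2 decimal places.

°R = (°C + 273.15) × 9/5.
Applying the formula gives 1695.83 °R.

1695.83 °R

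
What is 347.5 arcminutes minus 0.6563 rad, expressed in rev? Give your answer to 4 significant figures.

347.5 arcmin = 0.01608796 rev and 0.6563 rad = 0.1044534 rev.
0.01608796 − 0.1044534 ≈ -0.08837 rev.

-0.08837 revolutions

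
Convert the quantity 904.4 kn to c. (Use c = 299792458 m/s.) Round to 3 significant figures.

1.55 × 10^-6 c

1 knot = 1.71600 × 10^-9 c.
So 904.4 × 1.71600 × 10^-9 ≈ 1.55 × 10^-6 c.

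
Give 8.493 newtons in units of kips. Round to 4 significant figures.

0.001909 kip

1 N = 0.000224809 kip.
So 8.493 × 0.000224809 ≈ 0.001909 kip.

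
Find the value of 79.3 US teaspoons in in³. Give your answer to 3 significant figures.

1 US teaspoon = 0.300781 in³.
Thus 79.3 × 0.300781 ≈ 23.9 in³.

23.9 in³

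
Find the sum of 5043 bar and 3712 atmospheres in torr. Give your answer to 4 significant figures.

6.604e+6 torr

5043 bar = 3.78256e+6 torr and 3712 atm = 2.82112e+6 torr.
3.78256e+6 + 2.82112e+6 ≈ 6.604e+6 torr.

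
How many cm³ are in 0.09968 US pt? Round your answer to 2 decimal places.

1 US pint = 473.176 cubic centimeters.
0.09968 × 473.176 ≈ 47.17 cm³.

47.17 cm³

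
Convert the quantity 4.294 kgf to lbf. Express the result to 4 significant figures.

9.467 lbf

1 kilogram-force = 2.20462 lbf.
So 4.294 × 2.20462 ≈ 9.467 lbf.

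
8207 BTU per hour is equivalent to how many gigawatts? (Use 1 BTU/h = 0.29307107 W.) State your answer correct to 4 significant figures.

2.405 × 10^-6 gigawatts

1 BTU/h = 2.93071 × 10^-10 GW.
8207 × 2.93071 × 10^-10 ≈ 2.405 × 10^-6 GW.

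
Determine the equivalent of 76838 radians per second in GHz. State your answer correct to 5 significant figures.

1 radian per second = 1.59155 × 10^-10 GHz.
Thus 76838 × 1.59155 × 10^-10 ≈ 1.2229 × 10^-5 GHz.

1.2229 × 10^-5 gigahertz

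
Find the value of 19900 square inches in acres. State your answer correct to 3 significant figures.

1 in² = 1.59423 × 10^-7 acres.
Then 19900 × 1.59423 × 10^-7 ≈ 0.00317 acre.

0.00317 acre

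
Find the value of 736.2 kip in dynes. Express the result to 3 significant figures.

1 kip = 4.44822e+8 dynes.
Thus 736.2 × 4.44822e+8 ≈ 3.27e+11 dyn.

3.27e+11 dynes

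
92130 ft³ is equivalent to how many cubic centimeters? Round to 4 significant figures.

2.609 × 10^9 cm³

1 ft³ = 28316.8 cm³.
So 92130 × 28316.8 ≈ 2.609 × 10^9 cm³.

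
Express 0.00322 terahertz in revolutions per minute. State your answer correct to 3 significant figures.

1.93 × 10^11 rpm

1 terahertz = 6.00000 × 10^13 rpm.
Then 0.00322 × 6.00000 × 10^13 ≈ 1.93 × 10^11 rpm.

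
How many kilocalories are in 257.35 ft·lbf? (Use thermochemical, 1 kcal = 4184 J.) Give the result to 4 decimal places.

0.0834 kilocalories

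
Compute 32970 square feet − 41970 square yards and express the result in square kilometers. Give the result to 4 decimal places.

-0.0320 square kilometers

32970 ft² = 0.00306301 km² and 41970 yd² = 0.0350923 km².
0.00306301 − 0.0350923 ≈ -0.0320 km².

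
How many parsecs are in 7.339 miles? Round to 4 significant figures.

3.828 × 10^-13 pc

1 mile = 5.21553 × 10^-14 pc.
So 7.339 × 5.21553 × 10^-14 ≈ 3.828 × 10^-13 pc.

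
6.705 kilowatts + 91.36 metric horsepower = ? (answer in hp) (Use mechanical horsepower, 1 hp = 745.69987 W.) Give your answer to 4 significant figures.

6.705 kW = 8.99155 hp and 91.36 PS = 90.1102 hp.
8.99155 + 90.1102 ≈ 99.10 hp.

99.10 hp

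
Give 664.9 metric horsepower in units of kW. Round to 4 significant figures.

489.0 kW

1 PS = 0.735499 kW.
Thus 664.9 × 0.735499 ≈ 489.0 kW.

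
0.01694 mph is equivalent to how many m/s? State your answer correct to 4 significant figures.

0.007573 m/s

1 mph = 0.447040 meters per second.
Thus 0.01694 × 0.447040 ≈ 0.007573 m/s.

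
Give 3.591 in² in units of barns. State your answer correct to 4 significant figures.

2.317 × 10^25 barn

1 square inch = 6.45160 × 10^24 barns.
So 3.591 × 6.45160 × 10^24 ≈ 2.317 × 10^25 barn.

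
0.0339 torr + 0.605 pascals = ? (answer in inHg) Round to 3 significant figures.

0.00151 inches of mercury

0.0339 torr = 0.00133465 inHg and 0.605 Pa = 0.000178656 inHg.
0.00133465 + 0.000178656 ≈ 0.00151 inHg.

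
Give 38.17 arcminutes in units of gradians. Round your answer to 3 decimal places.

1 arcminute = 0.0185185 gradians.
38.17 × 0.0185185 ≈ 0.707 grad.

0.707 grad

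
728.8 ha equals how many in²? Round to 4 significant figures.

1 hectare = 1.55000e+7 square inches.
So 728.8 × 1.55000e+7 ≈ 1.130e+10 in².

1.130e+10 in²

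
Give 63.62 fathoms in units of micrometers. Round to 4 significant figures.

1.163 × 10^8 μm

1 fathom = 1.82880 × 10^6 micrometers.
Thus 63.62 × 1.82880 × 10^6 ≈ 1.163 × 10^8 μm.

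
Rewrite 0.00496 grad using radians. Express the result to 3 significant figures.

7.79 × 10^-5 radians

1 grad = 0.0157080 radians.
0.00496 × 0.0157080 ≈ 7.79 × 10^-5 rad.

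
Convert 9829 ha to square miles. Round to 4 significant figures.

37.95 mi²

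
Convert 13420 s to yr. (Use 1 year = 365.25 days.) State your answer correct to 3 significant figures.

0.000425 yr

1 second = 3.16881e-8 years.
Thus 13420 × 3.16881e-8 ≈ 0.000425 yr.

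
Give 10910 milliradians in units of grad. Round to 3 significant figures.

695 grad

1 milliradian = 0.0636620 grad.
Thus 10910 × 0.0636620 ≈ 695 grad.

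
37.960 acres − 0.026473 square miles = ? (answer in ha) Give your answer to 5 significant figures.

37.960 acre = 15.3619 ha and 0.026473 mi² = 6.85648 ha.
15.3619 − 6.85648 ≈ 8.5054 ha.

8.5054 ha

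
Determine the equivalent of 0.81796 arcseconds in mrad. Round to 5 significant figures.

0.0039656 milliradians

1 arcsecond = 0.00484814 mrad.
So 0.81796 × 0.00484814 ≈ 0.0039656 mrad.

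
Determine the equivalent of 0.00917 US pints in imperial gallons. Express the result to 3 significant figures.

1 US pt = 0.104084 imp gal.
Thus 0.00917 × 0.104084 ≈ 0.000954 imp gal.

0.000954 imperial gallons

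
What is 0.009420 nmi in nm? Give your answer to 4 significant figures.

1.745 × 10^10 nm

1 nautical mile = 1.85200 × 10^12 nm.
0.009420 × 1.85200 × 10^12 ≈ 1.745 × 10^10 nm.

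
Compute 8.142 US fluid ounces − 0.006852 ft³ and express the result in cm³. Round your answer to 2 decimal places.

46.76 cm³

8.142 US fl oz = 240.788 cm³ and 0.006852 ft³ = 194.027 cm³.
240.788 − 194.027 ≈ 46.76 cm³.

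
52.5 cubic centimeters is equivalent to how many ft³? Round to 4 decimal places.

1 cubic centimeter = 3.53147 × 10^-5 ft³.
Then 52.5 × 3.53147 × 10^-5 ≈ 0.0019 ft³.

0.0019 cubic feet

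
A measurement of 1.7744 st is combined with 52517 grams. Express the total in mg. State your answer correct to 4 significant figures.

6.378 × 10^7 mg

1.7744 st = 1.126796 × 10^7 mg and 52517 g = 5.251700 × 10^7 mg.
1.126796 × 10^7 + 5.251700 × 10^7 ≈ 6.378 × 10^7 mg.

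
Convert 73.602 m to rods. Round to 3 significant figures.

14.6 rod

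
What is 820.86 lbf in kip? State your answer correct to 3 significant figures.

0.821 kip

1 pound-force = 0.00100000 kip.
So 820.86 × 0.00100000 ≈ 0.821 kip.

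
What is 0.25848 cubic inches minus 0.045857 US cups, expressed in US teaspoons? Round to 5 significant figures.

-1.3418 US tsp

0.25848 in³ = 0.859362 US tsp and 0.045857 US cup = 2.20114 US tsp.
0.859362 − 2.20114 ≈ -1.3418 US tsp.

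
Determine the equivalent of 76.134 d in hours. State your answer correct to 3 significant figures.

1 day = 24.0000 h.
76.134 × 24.0000 ≈ 1830 h.

1830 hours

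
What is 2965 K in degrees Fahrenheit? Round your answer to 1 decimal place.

4877.3 degrees Fahrenheit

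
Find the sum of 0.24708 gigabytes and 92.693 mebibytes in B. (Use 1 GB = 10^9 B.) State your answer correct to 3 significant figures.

0.24708 GB = 2.47080 × 10^8 B and 92.693 MiB = 9.71957 × 10^7 B.
2.47080 × 10^8 + 9.71957 × 10^7 ≈ 3.44 × 10^8 B.

3.44 × 10^8 bytes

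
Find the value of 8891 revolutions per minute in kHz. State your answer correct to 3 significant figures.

0.148 kHz

1 rpm = 1.66667 × 10^-5 kilohertz.
Thus 8891 × 1.66667 × 10^-5 ≈ 0.148 kHz.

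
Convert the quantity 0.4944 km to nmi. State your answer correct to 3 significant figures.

1 km = 0.539957 nmi.
Then 0.4944 × 0.539957 ≈ 0.267 nmi.

0.267 nautical miles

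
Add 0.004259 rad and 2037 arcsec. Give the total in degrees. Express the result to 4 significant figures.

0.004259 rad = 0.244023 ° and 2037 arcsec = 0.565833 °.
0.244023 + 0.565833 ≈ 0.8099 °.

0.8099 °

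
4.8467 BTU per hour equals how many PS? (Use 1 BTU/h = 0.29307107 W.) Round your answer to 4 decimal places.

0.0019 metric horsepower

1 BTU per hour = 0.000398466 PS.
Then 4.8467 × 0.000398466 ≈ 0.0019 PS.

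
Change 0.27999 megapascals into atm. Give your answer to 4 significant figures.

2.763 atmospheres

1 MPa = 9.86923 atm.
Thus 0.27999 × 9.86923 ≈ 2.763 atm.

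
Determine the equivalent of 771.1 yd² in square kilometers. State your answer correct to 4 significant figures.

0.0006447 km²

1 square yard = 8.36127e-7 km².
Thus 771.1 × 8.36127e-7 ≈ 0.0006447 km².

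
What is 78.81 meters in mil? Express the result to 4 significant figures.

3.103 × 10^6 mil

1 m = 39370.1 mil.
78.81 × 39370.1 ≈ 3.103 × 10^6 mil.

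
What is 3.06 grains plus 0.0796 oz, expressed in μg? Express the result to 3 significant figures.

2.45e+6 μg

3.06 gr = 198285 μg and 0.0796 oz = 2.25662e+6 μg.
198285 + 2.25662e+6 ≈ 2.45e+6 μg.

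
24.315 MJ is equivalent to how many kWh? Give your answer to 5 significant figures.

1 MJ = 0.277778 kWh.
Then 24.315 × 0.277778 ≈ 6.7542 kWh.

6.7542 kWh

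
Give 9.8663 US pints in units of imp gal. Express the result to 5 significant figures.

1.0269 imperial gallons

1 US pt = 0.104084 imp gal.
9.8663 × 0.104084 ≈ 1.0269 imp gal.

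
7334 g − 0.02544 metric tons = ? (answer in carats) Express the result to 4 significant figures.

-90530 carats

7334 g = 36670.0 ct and 0.02544 t = 127200 ct.
36670.0 − 127200 ≈ -90530 ct.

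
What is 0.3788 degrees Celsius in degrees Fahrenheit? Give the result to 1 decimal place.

°C = (°F − 32) × 5/9.
Applying the formula gives 32.7 °F.

32.7 °F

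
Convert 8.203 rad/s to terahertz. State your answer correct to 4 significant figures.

1 radian per second = 1.59155e-13 THz.
So 8.203 × 1.59155e-13 ≈ 1.306e-12 THz.

1.306e-12 THz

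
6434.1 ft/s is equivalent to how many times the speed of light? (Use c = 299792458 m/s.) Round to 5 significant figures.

6.5416e-6 times the speed of light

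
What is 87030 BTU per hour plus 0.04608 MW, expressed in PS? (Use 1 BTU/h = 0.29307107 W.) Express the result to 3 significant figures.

97.3 PS

87030 BTU/h = 34.6785 PS and 0.04608 MW = 62.6514 PS.
34.6785 + 62.6514 ≈ 97.3 PS.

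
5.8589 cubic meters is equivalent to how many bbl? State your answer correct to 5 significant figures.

36.851 oil barrels

1 m³ = 6.28981 bbl.
Thus 5.8589 × 6.28981 ≈ 36.851 bbl.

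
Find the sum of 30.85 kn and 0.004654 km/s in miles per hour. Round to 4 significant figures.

30.85 kn = 35.5015 mph and 0.004654 km/s = 10.4107 mph.
35.5015 + 10.4107 ≈ 45.91 mph.

45.91 mph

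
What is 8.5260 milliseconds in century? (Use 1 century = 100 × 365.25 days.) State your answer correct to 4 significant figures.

1 ms = 3.16881e-13 century.
Thus 8.5260 × 3.16881e-13 ≈ 2.702e-12 century.

2.702e-12 centuries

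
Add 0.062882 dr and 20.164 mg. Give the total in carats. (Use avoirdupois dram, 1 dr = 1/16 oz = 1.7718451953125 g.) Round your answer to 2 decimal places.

0.66 ct

0.062882 dr = 0.557086 ct and 20.164 mg = 0.100820 ct.
0.557086 + 0.100820 ≈ 0.66 ct.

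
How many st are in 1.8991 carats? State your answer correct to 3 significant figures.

5.98 × 10^-5 st

1 ct = 3.14946 × 10^-5 st.
1.8991 × 3.14946 × 10^-5 ≈ 5.98 × 10^-5 st.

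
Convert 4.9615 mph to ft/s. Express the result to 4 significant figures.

1 mph = 1.46667 feet per second.
Thus 4.9615 × 1.46667 ≈ 7.277 ft/s.

7.277 ft/s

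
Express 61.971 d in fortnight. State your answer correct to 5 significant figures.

4.4265 fortnight

1 d = 0.0714286 fortnight.
So 61.971 × 0.0714286 ≈ 4.4265 fortnight.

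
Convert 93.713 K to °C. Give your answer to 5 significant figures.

-179.44 °C

K = °C + 273.15.
Applying the formula gives -179.44 °C.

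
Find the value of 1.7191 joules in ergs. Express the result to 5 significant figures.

1 J = 1.00000e+7 ergs.
Then 1.7191 × 1.00000e+7 ≈ 1.7191e+7 erg.

1.7191e+7 erg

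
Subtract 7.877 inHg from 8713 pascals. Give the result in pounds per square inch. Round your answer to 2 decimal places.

-2.61 psi

8713 Pa = 1.26371 psi and 7.877 inHg = 3.86882 psi.
1.26371 − 3.86882 ≈ -2.61 psi.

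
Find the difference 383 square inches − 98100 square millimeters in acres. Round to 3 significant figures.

3.68e-5 acres

383 in² = 6.10588e-5 acre and 98100 mm² = 2.42410e-5 acre.
6.10588e-5 − 2.42410e-5 ≈ 3.68e-5 acre.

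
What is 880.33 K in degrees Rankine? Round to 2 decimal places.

°R = K × 9/5.
Applying the formula gives 1584.59 °R.

1584.59 degrees Rankine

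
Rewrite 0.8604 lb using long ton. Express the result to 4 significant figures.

1 pound = 0.000446429 long tons.
Thus 0.8604 × 0.000446429 ≈ 0.0003841 long ton.

0.0003841 long ton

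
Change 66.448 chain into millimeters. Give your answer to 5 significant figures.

1.3367 × 10^6 mm

1 chain = 20116.8 mm.
So 66.448 × 20116.8 ≈ 1.3367 × 10^6 mm.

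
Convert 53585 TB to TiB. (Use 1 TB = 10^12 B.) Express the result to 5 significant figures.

48735 TiB

1 terabyte = 0.909495 TiB.
Thus 53585 × 0.909495 ≈ 48735 TiB.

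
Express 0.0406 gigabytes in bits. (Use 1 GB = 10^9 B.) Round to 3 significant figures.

3.25e+8 bits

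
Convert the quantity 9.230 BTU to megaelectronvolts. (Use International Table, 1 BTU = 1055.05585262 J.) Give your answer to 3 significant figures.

1 BTU = 6.58514 × 10^15 MeV.
Then 9.230 × 6.58514 × 10^15 ≈ 6.08 × 10^16 MeV.

6.08 × 10^16 MeV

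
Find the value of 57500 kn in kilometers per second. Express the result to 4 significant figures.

29.58 kilometers per second

1 knot = 0.000514444 km/s.
Thus 57500 × 0.000514444 ≈ 29.58 km/s.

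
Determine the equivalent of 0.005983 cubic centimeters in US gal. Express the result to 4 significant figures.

1 cm³ = 0.000264172 US gal.
So 0.005983 × 0.000264172 ≈ 1.581e-6 US gal.

1.581e-6 US gal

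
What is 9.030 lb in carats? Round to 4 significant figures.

20480 carats

1 pound = 2267.96 ct.
Thus 9.030 × 2267.96 ≈ 20480 ct.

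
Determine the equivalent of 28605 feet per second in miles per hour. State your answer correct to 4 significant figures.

19500 mph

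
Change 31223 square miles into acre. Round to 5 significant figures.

1.9983 × 10^7 acres

1 square mile = 640.000 acre.
31223 × 640.000 ≈ 1.9983 × 10^7 acre.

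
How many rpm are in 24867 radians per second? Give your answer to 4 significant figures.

237500 revolutions per minute

1 rad/s = 9.54930 revolutions per minute.
So 24867 × 9.54930 ≈ 237500 rpm.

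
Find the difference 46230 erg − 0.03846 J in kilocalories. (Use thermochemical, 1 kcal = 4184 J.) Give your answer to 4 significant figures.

-8.087e-6 kcal

46230 erg = 1.10492e-6 kcal and 0.03846 J = 9.19216e-6 kcal.
1.10492e-6 − 9.19216e-6 ≈ -8.087e-6 kcal.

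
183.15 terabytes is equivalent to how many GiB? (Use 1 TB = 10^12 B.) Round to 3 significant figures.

1 TB = 931.323 gibibytes.
183.15 × 931.323 ≈ 171000 GiB.

171000 gibibytes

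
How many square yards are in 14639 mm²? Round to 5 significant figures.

0.017508 square yards

1 mm² = 1.19599 × 10^-6 square yards.
14639 × 1.19599 × 10^-6 ≈ 0.017508 yd².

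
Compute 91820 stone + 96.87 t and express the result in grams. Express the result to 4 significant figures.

6.800 × 10^8 grams

91820 st = 5.83084 × 10^8 g and 96.87 t = 9.68700 × 10^7 g.
5.83084 × 10^8 + 9.68700 × 10^7 ≈ 6.800 × 10^8 g.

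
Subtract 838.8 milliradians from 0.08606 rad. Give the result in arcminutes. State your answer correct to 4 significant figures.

-2588 arcmin

0.08606 rad = 295.852 arcmin and 838.8 mrad = 2883.58 arcmin.
295.852 − 2883.58 ≈ -2588 arcmin.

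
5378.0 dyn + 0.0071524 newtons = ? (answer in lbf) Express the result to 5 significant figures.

0.013698 lbf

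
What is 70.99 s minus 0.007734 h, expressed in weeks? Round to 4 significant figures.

70.99 s = 0.000117378 wk and 0.007734 h = 4.60357e-5 wk.
0.000117378 − 4.60357e-5 ≈ 7.134e-5 wk.

7.134e-5 weeks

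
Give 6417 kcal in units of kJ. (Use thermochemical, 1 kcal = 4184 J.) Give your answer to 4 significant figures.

1 kcal = 4.18400 kJ.
6417 × 4.18400 ≈ 26850 kJ.

26850 kJ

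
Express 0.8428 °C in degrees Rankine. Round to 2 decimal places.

493.19 °R

°R = (°C + 273.15) × 9/5.
Applying the formula gives 493.19 °R.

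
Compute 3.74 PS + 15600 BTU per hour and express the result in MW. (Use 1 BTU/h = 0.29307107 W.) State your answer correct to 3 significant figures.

0.00732 megawatts

3.74 PS = 0.00275077 MW and 15600 BTU/h = 0.00457191 MW.
0.00275077 + 0.00457191 ≈ 0.00732 MW.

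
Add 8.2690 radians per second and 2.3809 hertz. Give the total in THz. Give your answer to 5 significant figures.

3.6970e-12 terahertz

8.2690 rad/s = 1.316052e-12 THz and 2.3809 Hz = 2.380900e-12 THz.
1.316052e-12 + 2.380900e-12 ≈ 3.6970e-12 THz.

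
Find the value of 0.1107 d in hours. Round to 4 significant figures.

2.657 h

1 day = 24.0000 h.
0.1107 × 24.0000 ≈ 2.657 h.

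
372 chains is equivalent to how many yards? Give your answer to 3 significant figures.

1 chain = 22.0000 yd.
Then 372 × 22.0000 ≈ 8180 yd.

8180 yd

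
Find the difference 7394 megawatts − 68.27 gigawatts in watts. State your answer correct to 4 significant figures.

7394 MW = 7.39400 × 10^9 W and 68.27 GW = 6.82700 × 10^10 W.
7.39400 × 10^9 − 6.82700 × 10^10 ≈ -6.088 × 10^10 W.

-6.088 × 10^10 W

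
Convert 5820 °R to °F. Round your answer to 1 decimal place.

°R = °F + 459.67.
Applying the formula gives 5360.3 °F.

5360.3 degrees Fahrenheit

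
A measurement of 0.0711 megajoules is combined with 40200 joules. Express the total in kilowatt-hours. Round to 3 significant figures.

0.0309 kWh

0.0711 MJ = 0.0197500 kWh and 40200 J = 0.0111667 kWh.
0.0197500 + 0.0111667 ≈ 0.0309 kWh.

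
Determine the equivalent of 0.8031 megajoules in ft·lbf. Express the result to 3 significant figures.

592000 foot-pounds

1 megajoule = 737562 ft·lbf.
Then 0.8031 × 737562 ≈ 592000 ft·lbf.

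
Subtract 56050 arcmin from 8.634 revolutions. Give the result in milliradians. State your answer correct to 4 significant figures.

37940 mrad

8.634 rev = 54249.0 mrad and 56050 arcmin = 16304.3 mrad.
54249.0 − 16304.3 ≈ 37940 mrad.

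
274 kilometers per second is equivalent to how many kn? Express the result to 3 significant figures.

1 kilometer per second = 1943.84 knots.
So 274 × 1943.84 ≈ 533000 kn.

533000 knots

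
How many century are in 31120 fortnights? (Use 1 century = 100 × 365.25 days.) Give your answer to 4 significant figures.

1 fortnight = 0.000383299 century.
Then 31120 × 0.000383299 ≈ 11.93 century.

11.93 century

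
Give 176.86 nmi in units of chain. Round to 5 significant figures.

1 nmi = 92.0624 chain.
So 176.86 × 92.0624 ≈ 16282 chain.

16282 chain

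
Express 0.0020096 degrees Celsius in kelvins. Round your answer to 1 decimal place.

273.2 kelvins

K = °C + 273.15.
Applying the formula gives 273.2 K.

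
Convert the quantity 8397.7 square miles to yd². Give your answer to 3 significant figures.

1 mi² = 3.09760e+6 yd².
So 8397.7 × 3.09760e+6 ≈ 2.60e+10 yd².

2.60e+10 square yards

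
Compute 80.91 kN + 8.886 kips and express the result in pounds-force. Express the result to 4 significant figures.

27080 lbf

80.91 kN = 18189.3 lbf and 8.886 kip = 8886.00 lbf.
18189.3 + 8886.00 ≈ 27080 lbf.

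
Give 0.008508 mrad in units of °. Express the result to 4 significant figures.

1 milliradian = 0.0572958 degrees.
Thus 0.008508 × 0.0572958 ≈ 0.0004875 °.

0.0004875 °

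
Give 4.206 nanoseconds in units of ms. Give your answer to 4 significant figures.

4.206 × 10^-6 ms

1 ns = 1.00000 × 10^-6 ms.
Thus 4.206 × 1.00000 × 10^-6 ≈ 4.206 × 10^-6 ms.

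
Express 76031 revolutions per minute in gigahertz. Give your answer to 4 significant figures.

1.267e-6 gigahertz

1 rpm = 1.66667e-11 gigahertz.
Then 76031 × 1.66667e-11 ≈ 1.267e-6 GHz.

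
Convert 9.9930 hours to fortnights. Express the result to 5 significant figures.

0.029741 fortnight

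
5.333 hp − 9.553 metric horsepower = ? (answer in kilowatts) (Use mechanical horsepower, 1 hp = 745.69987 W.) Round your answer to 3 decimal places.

5.333 hp = 3.97682 kW and 9.553 PS = 7.02622 kW.
3.97682 − 7.02622 ≈ -3.049 kW.

-3.049 kW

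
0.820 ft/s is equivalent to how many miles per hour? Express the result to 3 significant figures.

0.559 miles per hour

1 foot per second = 0.681818 miles per hour.
Then 0.820 × 0.681818 ≈ 0.559 mph.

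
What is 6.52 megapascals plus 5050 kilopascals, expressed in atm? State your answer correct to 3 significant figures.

6.52 MPa = 64.3474 atm and 5050 kPa = 49.8396 atm.
64.3474 + 49.8396 ≈ 114 atm.

114 atm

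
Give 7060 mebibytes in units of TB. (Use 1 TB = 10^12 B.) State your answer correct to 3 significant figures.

0.00740 terabytes

1 mebibyte = 1.04858e-6 terabytes.
Thus 7060 × 1.04858e-6 ≈ 0.00740 TB.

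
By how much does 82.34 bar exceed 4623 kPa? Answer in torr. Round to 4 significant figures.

82.34 bar = 61760.1 torr and 4623 kPa = 34675.4 torr.
61760.1 − 34675.4 ≈ 27080 torr.

27080 torr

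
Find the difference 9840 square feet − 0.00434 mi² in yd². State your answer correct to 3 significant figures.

-12400 square yards

9840 ft² = 1093.33 yd² and 0.00434 mi² = 13443.6 yd².
1093.33 − 13443.6 ≈ -12400 yd².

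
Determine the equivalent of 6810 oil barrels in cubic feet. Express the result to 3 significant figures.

38200 cubic feet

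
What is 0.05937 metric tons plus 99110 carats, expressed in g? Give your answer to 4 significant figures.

79190 grams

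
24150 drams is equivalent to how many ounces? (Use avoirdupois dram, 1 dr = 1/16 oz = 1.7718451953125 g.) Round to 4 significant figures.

1509 oz

1 dram = 0.0625000 oz.
24150 × 0.0625000 ≈ 1509 oz.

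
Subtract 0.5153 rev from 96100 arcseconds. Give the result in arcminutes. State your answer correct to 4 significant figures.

-9529 arcminutes

96100 arcsec = 1601.67 arcmin and 0.5153 rev = 11130.5 arcmin.
1601.67 − 11130.5 ≈ -9529 arcmin.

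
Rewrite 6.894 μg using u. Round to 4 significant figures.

1 microgram = 6.02214e+17 atomic mass units.
Then 6.894 × 6.02214e+17 ≈ 4.152e+18 u.

4.152e+18 atomic mass units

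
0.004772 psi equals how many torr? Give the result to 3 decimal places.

1 pound per square inch = 51.7149 torr.
0.004772 × 51.7149 ≈ 0.247 torr.

0.247 torr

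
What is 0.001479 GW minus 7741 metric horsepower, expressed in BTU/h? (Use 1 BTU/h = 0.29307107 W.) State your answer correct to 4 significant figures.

-1.438e+7 BTU per hour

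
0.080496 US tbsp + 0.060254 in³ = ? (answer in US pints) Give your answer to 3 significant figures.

0.00460 US pt

0.080496 US tbsp = 0.00251550 US pt and 0.060254 in³ = 0.00208672 US pt.
0.00251550 + 0.00208672 ≈ 0.00460 US pt.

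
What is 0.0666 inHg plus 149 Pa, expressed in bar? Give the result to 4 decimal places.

0.0666 inHg = 0.00225533 bar and 149 Pa = 0.00149000 bar.
0.00225533 + 0.00149000 ≈ 0.0037 bar.

0.0037 bar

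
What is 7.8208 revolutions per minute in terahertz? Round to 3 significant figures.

1.30e-13 THz

1 revolution per minute = 1.66667e-14 terahertz.
Then 7.8208 × 1.66667e-14 ≈ 1.30e-13 THz.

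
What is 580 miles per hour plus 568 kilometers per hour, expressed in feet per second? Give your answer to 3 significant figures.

1370 ft/s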